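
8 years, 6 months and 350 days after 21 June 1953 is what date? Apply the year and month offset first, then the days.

Adding 8 years, 6 months and 350 days from June 21, 1953: first the month/year part, then the days.
+8 years → 1961; month 6 + 6 = 12 → December 1961.
Day 21 is valid in December, giving December 21, 1961.
Now add 350 days from December 21, 1961.
December has 31 days, so 31 − 21 = 10 days remain after December 21, 1961; 350 − 10 = 340 left.
January 1962 has 31 days: 340 − 31 = 309 left.
February 1962 has 28 days (1962 is not a leap year): 309 − 28 = 281 left.
March 1962 has 31 days: 281 − 31 = 250 left.
April 1962 has 30 days: 250 − 30 = 220 left.
May 1962 has 31 days: 220 − 31 = 189 left.
June 1962 has 30 days: 189 − 30 = 159 left.
July 1962 has 31 days: 159 − 31 = 128 left.
August 1962 has 31 days: 128 − 31 = 97 left.
September 1962 has 30 days: 97 − 30 = 67 left.
October 1962 has 31 days: 67 − 31 = 36 left.
November 1962 has 30 days: 36 − 30 = 6 left.
6 days into December 1962 → December 6, 1962.

December 6, 1962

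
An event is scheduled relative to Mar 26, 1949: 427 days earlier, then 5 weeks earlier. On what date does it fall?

Subtracting 427 days from March 26, 1949:
Going back 26 days from March 26, 1949 reaches the end of the previous month; 427 − 26 = 401 left.
February 1949 has 28 days (1949 is not a leap year): 401 − 28 = 373 left.
January 1949 has 31 days: 373 − 31 = 342 left.
December 1948 has 31 days: 342 − 31 = 311 left.
November 1948 has 30 days: 311 − 30 = 281 left.
October 1948 has 31 days: 281 − 31 = 250 left.
September 1948 has 30 days: 250 − 30 = 220 left.
August 1948 has 31 days: 220 − 31 = 189 left.
July 1948 has 31 days: 189 − 31 = 158 left.
June 1948 has 30 days: 158 − 30 = 128 left.
May 1948 has 31 days: 128 − 31 = 97 left.
April 1948 has 30 days: 97 − 30 = 67 left.
March 1948 has 31 days: 67 − 31 = 36 left.
February 1948 has 29 days (1948 is a leap year): 36 − 29 = 7 left.
January 1948 has 31 days; 31 − 7 = 24 → January 24, 1948.
Counting back 5 weeks (= 35 days) from January 24, 1948:
Going back 24 days from January 24, 1948 reaches the end of the previous month; 35 − 24 = 11 left.
December 1947 has 31 days; 31 − 11 = 20 → December 20, 1947.

December 20, 1947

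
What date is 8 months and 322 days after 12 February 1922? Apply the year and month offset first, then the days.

August 30, 1923

Advancing 8 months and 322 days from February 12, 1922: first the month/year part, then the days.
month 2 + 8 = 10 → October 1922.
Day 12 is valid in October, giving October 12, 1922.
Now add 322 days from October 12, 1922.
October has 31 days, so 31 − 12 = 19 days remain after October 12, 1922; 322 − 19 = 303 left.
November 1922 has 30 days: 303 − 30 = 273 left.
December 1922 has 31 days: 273 − 31 = 242 left.
January 1923 has 31 days: 242 − 31 = 211 left.
February 1923 has 28 days (1923 is not a leap year): 211 − 28 = 183 left.
March 1923 has 31 days: 183 − 31 = 152 left.
April 1923 has 30 days: 152 − 30 = 122 left.
May 1923 has 31 days: 122 − 31 = 91 left.
June 1923 has 30 days: 91 − 30 = 61 left.
July 1923 has 31 days: 61 − 31 = 30 left.
30 days into August 1923 → August 30, 1923.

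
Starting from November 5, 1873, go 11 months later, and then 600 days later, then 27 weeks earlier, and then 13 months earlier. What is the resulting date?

October 20, 1874

Advancing 11 months from November 5, 1873:
month 11 + 11 = 22, which is month 10 of year 1874 → October 1874.
Day 5 is valid in October, giving October 5, 1874.
Advancing 600 days from October 5, 1874:
October has 31 days, so 31 − 5 = 26 days remain after October 5, 1874; 600 − 26 = 574 left.
November 1874 has 30 days: 574 − 30 = 544 left.
December 1874 has 31 days: 544 − 31 = 513 left.
January 1875 has 31 days: 513 − 31 = 482 left.
February 1875 has 28 days (1875 is not a leap year): 482 − 28 = 454 left.
March 1875 has 31 days: 454 − 31 = 423 left.
April 1875 has 30 days: 423 − 30 = 393 left.
May 1875 has 31 days: 393 − 31 = 362 left.
June 1875 has 30 days: 362 − 30 = 332 left.
July 1875 has 31 days: 332 − 31 = 301 left.
August 1875 has 31 days: 301 − 31 = 270 left.
September 1875 has 30 days: 270 − 30 = 240 left.
October 1875 has 31 days: 240 − 31 = 209 left.
November 1875 has 30 days: 209 − 30 = 179 left.
December 1875 has 31 days: 179 − 31 = 148 left.
January 1876 has 31 days: 148 − 31 = 117 left.
February 1876 has 29 days (1876 is a leap year): 117 − 29 = 88 left.
March 1876 has 31 days: 88 − 31 = 57 left.
April 1876 has 30 days: 57 − 30 = 27 left.
27 days into May 1876 → May 27, 1876.
Counting back 27 weeks (= 189 days) from May 27, 1876:
Going back 27 days from May 27, 1876 reaches the end of the previous month; 189 − 27 = 162 left.
April 1876 has 30 days: 162 − 30 = 132 left.
March 1876 has 31 days: 132 − 31 = 101 left.
February 1876 has 29 days (1876 is a leap year): 101 − 29 = 72 left.
January 1876 has 31 days: 72 − 31 = 41 left.
December 1875 has 31 days: 41 − 31 = 10 left.
November 1875 has 30 days; 30 − 10 = 20 → November 20, 1875.
Going back 13 months from November 20, 1875:
month 11 − 13 = -2, which is month 10 of year 1874 → October 1874.
Day 20 is valid in October, giving October 20, 1874.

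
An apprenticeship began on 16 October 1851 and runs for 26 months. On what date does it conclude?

December 16, 1853

Counting forward 26 months from October 16, 1851.
month 10 + 26 = 36, which is month 12 of year 1853 → December 1853.
Day 16 is valid in December, giving December 16, 1853.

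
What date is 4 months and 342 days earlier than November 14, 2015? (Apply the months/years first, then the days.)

August 6, 2014

Going back 4 months and 342 days from November 14, 2015: first the month/year part, then the days.
month 11 − 4 = 7 → July 2015.
Day 14 is valid in July, giving July 14, 2015.
Now subtract 342 days from July 14, 2015.
Going back 14 days from July 14, 2015 reaches the end of the previous month; 342 − 14 = 328 left.
June 2015 has 30 days: 328 − 30 = 298 left.
May 2015 has 31 days: 298 − 31 = 267 left.
April 2015 has 30 days: 267 − 30 = 237 left.
March 2015 has 31 days: 237 − 31 = 206 left.
February 2015 has 28 days (2015 is not a leap year): 206 − 28 = 178 left.
January 2015 has 31 days: 178 − 31 = 147 left.
December 2014 has 31 days: 147 − 31 = 116 left.
November 2014 has 30 days: 116 − 30 = 86 left.
October 2014 has 31 days: 86 − 31 = 55 left.
September 2014 has 30 days: 55 − 30 = 25 left.
August 2014 has 31 days; 31 − 25 = 6 → August 6, 2014.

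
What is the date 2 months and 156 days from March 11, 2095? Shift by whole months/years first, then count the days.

October 14, 2095

Counting forward 2 months and 156 days from March 11, 2095: first the month/year part, then the days.
month 3 + 2 = 5 → May 2095.
Day 11 is valid in May, giving May 11, 2095.
Now add 156 days from May 11, 2095.
May has 31 days, so 31 − 11 = 20 days remain after May 11, 2095; 156 − 20 = 136 left.
June 2095 has 30 days: 136 − 30 = 106 left.
July 2095 has 31 days: 106 − 31 = 75 left.
August 2095 has 31 days: 75 − 31 = 44 left.
September 2095 has 30 days: 44 − 30 = 14 left.
14 days into October 2095 → October 14, 2095.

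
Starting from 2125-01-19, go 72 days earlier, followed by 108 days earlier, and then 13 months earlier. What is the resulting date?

Going back 72 days from January 19, 2125:
Going back 19 days from January 19, 2125 reaches the end of the previous month; 72 − 19 = 53 left.
December 2124 has 31 days: 53 − 31 = 22 left.
November 2124 has 30 days; 30 − 22 = 8 → November 8, 2124.
Going back 108 days from November 8, 2124:
Going back 8 days from November 8, 2124 reaches the end of the previous month; 108 − 8 = 100 left.
October 2124 has 31 days: 100 − 31 = 69 left.
September 2124 has 30 days: 69 − 30 = 39 left.
August 2124 has 31 days: 39 − 31 = 8 left.
July 2124 has 31 days; 31 − 8 = 23 → July 23, 2124.
Going back 13 months from July 23, 2124:
month 7 − 13 = -6, which is month 6 of year 2123 → June 2123.
Day 23 is valid in June, giving June 23, 2123.

June 23, 2123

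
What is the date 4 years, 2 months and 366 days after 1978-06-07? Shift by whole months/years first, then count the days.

Advancing 4 years, 2 months and 366 days from June 7, 1978: first the month/year part, then the days.
+4 years → 1982; month 6 + 2 = 8 → August 1982.
Day 7 is valid in August, giving August 7, 1982.
Now add 366 days from August 7, 1982.
August has 31 days, so 31 − 7 = 24 days remain after August 7, 1982; 366 − 24 = 342 left.
September 1982 has 30 days: 342 − 30 = 312 left.
October 1982 has 31 days: 312 − 31 = 281 left.
November 1982 has 30 days: 281 − 30 = 251 left.
December 1982 has 31 days: 251 − 31 = 220 left.
January 1983 has 31 days: 220 − 31 = 189 left.
February 1983 has 28 days (1983 is not a leap year): 189 − 28 = 161 left.
March 1983 has 31 days: 161 − 31 = 130 left.
April 1983 has 30 days: 130 − 30 = 100 left.
May 1983 has 31 days: 100 − 31 = 69 left.
June 1983 has 30 days: 69 − 30 = 39 left.
July 1983 has 31 days: 39 − 31 = 8 left.
8 days into August 1983 → August 8, 1983.

August 8, 1983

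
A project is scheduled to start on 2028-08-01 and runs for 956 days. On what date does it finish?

March 15, 2031

Advancing 956 days from August 1, 2028.
August has 31 days, so 31 − 1 = 30 days remain after August 1, 2028; 956 − 30 = 926 left.
September 2028 has 30 days: 926 − 30 = 896 left.
October 2028 has 31 days: 896 − 31 = 865 left.
November 2028 has 30 days: 865 − 30 = 835 left.
December 2028 has 31 days: 835 − 31 = 804 left.
January 2029 has 31 days: 804 − 31 = 773 left.
February 2029 has 28 days (2029 is not a leap year): 773 − 28 = 745 left.
March 2029 has 31 days: 745 − 31 = 714 left.
April 2029 has 30 days: 714 − 30 = 684 left.
May 2029 has 31 days: 684 − 31 = 653 left.
June 2029 has 30 days: 653 − 30 = 623 left.
July 2029 has 31 days: 623 − 31 = 592 left.
August 2029 has 31 days: 592 − 31 = 561 left.
September 2029 has 30 days: 561 − 30 = 531 left.
October 2029 has 31 days: 531 − 31 = 500 left.
November 2029 has 30 days: 500 − 30 = 470 left.
December 2029 has 31 days: 470 − 31 = 439 left.
January 2030 has 31 days: 439 − 31 = 408 left.
February 2030 has 28 days (2030 is not a leap year): 408 − 28 = 380 left.
March 2030 has 31 days: 380 − 31 = 349 left.
April 2030 has 30 days: 349 − 30 = 319 left.
May 2030 has 31 days: 319 − 31 = 288 left.
June 2030 has 30 days: 288 − 30 = 258 left.
July 2030 has 31 days: 258 − 31 = 227 left.
August 2030 has 31 days: 227 − 31 = 196 left.
September 2030 has 30 days: 196 − 30 = 166 left.
October 2030 has 31 days: 166 − 31 = 135 left.
November 2030 has 30 days: 135 − 30 = 105 left.
December 2030 has 31 days: 105 − 31 = 74 left.
January 2031 has 31 days: 74 − 31 = 43 left.
February 2031 has 28 days (2031 is not a leap year): 43 − 28 = 15 left.
15 days into March 2031 → March 15, 2031.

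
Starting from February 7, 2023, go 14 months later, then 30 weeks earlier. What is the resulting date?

Adding 14 months from February 7, 2023:
month 2 + 14 = 16, which is month 4 of year 2024 → April 2024.
Day 7 is valid in April, giving April 7, 2024.
Subtracting 30 weeks (= 210 days) from April 7, 2024:
Going back 7 days from April 7, 2024 reaches the end of the previous month; 210 − 7 = 203 left.
March 2024 has 31 days: 203 − 31 = 172 left.
February 2024 has 29 days (2024 is a leap year): 172 − 29 = 143 left.
January 2024 has 31 days: 143 − 31 = 112 left.
December 2023 has 31 days: 112 − 31 = 81 left.
November 2023 has 30 days: 81 − 30 = 51 left.
October 2023 has 31 days: 51 − 31 = 20 left.
September 2023 has 30 days; 30 − 20 = 10 → September 10, 2023.

September 10, 2023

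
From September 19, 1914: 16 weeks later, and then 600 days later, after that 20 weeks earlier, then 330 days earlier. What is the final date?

Counting forward 16 weeks (= 112 days) from September 19, 1914:
September has 30 days, so 30 − 19 = 11 days remain after September 19, 1914; 112 − 11 = 101 left.
October 1914 has 31 days: 101 − 31 = 70 left.
November 1914 has 30 days: 70 − 30 = 40 left.
December 1914 has 31 days: 40 − 31 = 9 left.
9 days into January 1915 → January 9, 1915.
Adding 600 days from January 9, 1915:
January has 31 days, so 31 − 9 = 22 days remain after January 9, 1915; 600 − 22 = 578 left.
February 1915 has 28 days (1915 is not a leap year): 578 − 28 = 550 left.
March 1915 has 31 days: 550 − 31 = 519 left.
April 1915 has 30 days: 519 − 30 = 489 left.
May 1915 has 31 days: 489 − 31 = 458 left.
June 1915 has 30 days: 458 − 30 = 428 left.
July 1915 has 31 days: 428 − 31 = 397 left.
August 1915 has 31 days: 397 − 31 = 366 left.
September 1915 has 30 days: 366 − 30 = 336 left.
October 1915 has 31 days: 336 − 31 = 305 left.
November 1915 has 30 days: 305 − 30 = 275 left.
December 1915 has 31 days: 275 − 31 = 244 left.
January 1916 has 31 days: 244 − 31 = 213 left.
February 1916 has 29 days (1916 is a leap year): 213 − 29 = 184 left.
March 1916 has 31 days: 184 − 31 = 153 left.
April 1916 has 30 days: 153 − 30 = 123 left.
May 1916 has 31 days: 123 − 31 = 92 left.
June 1916 has 30 days: 92 − 30 = 62 left.
July 1916 has 31 days: 62 − 31 = 31 left.
31 days into August 1916 → August 31, 1916.
Subtracting 20 weeks (= 140 days) from August 31, 1916:
Going back 31 days from August 31, 1916 reaches the end of the previous month; 140 − 31 = 109 left.
July 1916 has 31 days: 109 − 31 = 78 left.
June 1916 has 30 days: 78 − 30 = 48 left.
May 1916 has 31 days: 48 − 31 = 17 left.
April 1916 has 30 days; 30 − 17 = 13 → April 13, 1916.
Counting back 330 days from April 13, 1916:
Going back 13 days from April 13, 1916 reaches the end of the previous month; 330 − 13 = 317 left.
March 1916 has 31 days: 317 − 31 = 286 left.
February 1916 has 29 days (1916 is a leap year): 286 − 29 = 257 left.
January 1916 has 31 days: 257 − 31 = 226 left.
December 1915 has 31 days: 226 − 31 = 195 left.
November 1915 has 30 days: 195 − 30 = 165 left.
October 1915 has 31 days: 165 − 31 = 134 left.
September 1915 has 30 days: 134 − 30 = 104 left.
August 1915 has 31 days: 104 − 31 = 73 left.
July 1915 has 31 days: 73 − 31 = 42 left.
June 1915 has 30 days: 42 − 30 = 12 left.
May 1915 has 31 days; 31 − 12 = 19 → May 19, 1915.

May 19, 1915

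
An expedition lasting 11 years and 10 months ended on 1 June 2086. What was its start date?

Subtracting 11 years and 10 months from June 1, 2086.
-11 years → 2075; month 6 − 10 = -4, which is month 8 of year 2074 → August 2074.
Day 1 is valid in August, giving August 1, 2074.

August 1, 2074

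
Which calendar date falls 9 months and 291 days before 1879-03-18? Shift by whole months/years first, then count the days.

August 31, 1877

Counting back 9 months and 291 days from March 18, 1879: first the month/year part, then the days.
month 3 − 9 = -6, which is month 6 of year 1878 → June 1878.
Day 18 is valid in June, giving June 18, 1878.
Now subtract 291 days from June 18, 1878.
Going back 18 days from June 18, 1878 reaches the end of the previous month; 291 − 18 = 273 left.
May 1878 has 31 days: 273 − 31 = 242 left.
April 1878 has 30 days: 242 − 30 = 212 left.
March 1878 has 31 days: 212 − 31 = 181 left.
February 1878 has 28 days (1878 is not a leap year): 181 − 28 = 153 left.
January 1878 has 31 days: 153 − 31 = 122 left.
December 1877 has 31 days: 122 − 31 = 91 left.
November 1877 has 30 days: 91 − 30 = 61 left.
October 1877 has 31 days: 61 − 31 = 30 left.
September 1877 has 30 days: 30 − 30 = 0 left.
August 1877 has 31 days; 31 − 0 = 31 → August 31, 1877.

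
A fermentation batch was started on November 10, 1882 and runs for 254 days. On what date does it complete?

Advancing 254 days from November 10, 1882.
November has 30 days, so 30 − 10 = 20 days remain after November 10, 1882; 254 − 20 = 234 left.
December 1882 has 31 days: 234 − 31 = 203 left.
January 1883 has 31 days: 203 − 31 = 172 left.
February 1883 has 28 days (1883 is not a leap year): 172 − 28 = 144 left.
March 1883 has 31 days: 144 − 31 = 113 left.
April 1883 has 30 days: 113 − 30 = 83 left.
May 1883 has 31 days: 83 − 31 = 52 left.
June 1883 has 30 days: 52 − 30 = 22 left.
22 days into July 1883 → July 22, 1883.

July 22, 1883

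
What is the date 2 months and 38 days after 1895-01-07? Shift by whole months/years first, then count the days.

Adding 2 months and 38 days from January 7, 1895: first the month/year part, then the days.
month 1 + 2 = 3 → March 1895.
Day 7 is valid in March, giving March 7, 1895.
Now add 38 days from March 7, 1895.
March has 31 days, so 31 − 7 = 24 days remain after March 7, 1895; 38 − 24 = 14 left.
14 days into April 1895 → April 14, 1895.

April 14, 1895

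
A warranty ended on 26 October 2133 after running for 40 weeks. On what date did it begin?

January 19, 2133

Counting back 40 weeks = 280 days from October 26, 2133.
Going back 26 days from October 26, 2133 reaches the end of the previous month; 280 − 26 = 254 left.
September 2133 has 30 days: 254 − 30 = 224 left.
August 2133 has 31 days: 224 − 31 = 193 left.
July 2133 has 31 days: 193 − 31 = 162 left.
June 2133 has 30 days: 162 − 30 = 132 left.
May 2133 has 31 days: 132 − 31 = 101 left.
April 2133 has 30 days: 101 − 30 = 71 left.
March 2133 has 31 days: 71 − 31 = 40 left.
February 2133 has 28 days (2133 is not a leap year): 40 − 28 = 12 left.
January 2133 has 31 days; 31 − 12 = 19 → January 19, 2133.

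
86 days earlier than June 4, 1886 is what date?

March 10, 1886

Going back 86 days from June 4, 1886.
Going back 4 days from June 4, 1886 reaches the end of the previous month; 86 − 4 = 82 left.
May 1886 has 31 days: 82 − 31 = 51 left.
April 1886 has 30 days: 51 − 30 = 21 left.
March 1886 has 31 days; 31 − 21 = 10 → March 10, 1886.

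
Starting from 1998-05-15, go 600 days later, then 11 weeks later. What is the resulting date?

March 22, 2000

Adding 600 days from May 15, 1998:
May has 31 days, so 31 − 15 = 16 days remain after May 15, 1998; 600 − 16 = 584 left.
June 1998 has 30 days: 584 − 30 = 554 left.
July 1998 has 31 days: 554 − 31 = 523 left.
August 1998 has 31 days: 523 − 31 = 492 left.
September 1998 has 30 days: 492 − 30 = 462 left.
October 1998 has 31 days: 462 − 31 = 431 left.
November 1998 has 30 days: 431 − 30 = 401 left.
December 1998 has 31 days: 401 − 31 = 370 left.
January 1999 has 31 days: 370 − 31 = 339 left.
February 1999 has 28 days (1999 is not a leap year): 339 − 28 = 311 left.
March 1999 has 31 days: 311 − 31 = 280 left.
April 1999 has 30 days: 280 − 30 = 250 left.
May 1999 has 31 days: 250 − 31 = 219 left.
June 1999 has 30 days: 219 − 30 = 189 left.
July 1999 has 31 days: 189 − 31 = 158 left.
August 1999 has 31 days: 158 − 31 = 127 left.
September 1999 has 30 days: 127 − 30 = 97 left.
October 1999 has 31 days: 97 − 31 = 66 left.
November 1999 has 30 days: 66 − 30 = 36 left.
December 1999 has 31 days: 36 − 31 = 5 left.
5 days into January 2000 → January 5, 2000.
Counting forward 11 weeks (= 77 days) from January 5, 2000:
January has 31 days, so 31 − 5 = 26 days remain after January 5, 2000; 77 − 26 = 51 left.
February 2000 has 29 days (2000 is a leap year (divisible by 400)): 51 − 29 = 22 left.
22 days into March 2000 → March 22, 2000.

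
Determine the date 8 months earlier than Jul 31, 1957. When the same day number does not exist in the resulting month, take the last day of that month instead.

November 30, 1956

Going back 8 months from July 31, 1957.
month 7 − 8 = -1, which is month 11 of year 1956 → November 1956.
November 1956 has only 30 days and the start was day 31, so the date clamps to November 30, 1956.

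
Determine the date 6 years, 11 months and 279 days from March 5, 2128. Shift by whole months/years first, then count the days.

November 11, 2135

Counting forward 6 years, 11 months and 279 days from March 5, 2128: first the month/year part, then the days.
+6 years → 2134; month 3 + 11 = 14, which is month 2 of year 2135 → February 2135.
Day 5 is valid in February, giving February 5, 2135.
Now add 279 days from February 5, 2135.
February has 28 days, so 28 − 5 = 23 days remain after February 5, 2135; 279 − 23 = 256 left.
March 2135 has 31 days: 256 − 31 = 225 left.
April 2135 has 30 days: 225 − 30 = 195 left.
May 2135 has 31 days: 195 − 31 = 164 left.
June 2135 has 30 days: 164 − 30 = 134 left.
July 2135 has 31 days: 134 − 31 = 103 left.
August 2135 has 31 days: 103 − 31 = 72 left.
September 2135 has 30 days: 72 − 30 = 42 left.
October 2135 has 31 days: 42 − 31 = 11 left.
11 days into November 2135 → November 11, 2135.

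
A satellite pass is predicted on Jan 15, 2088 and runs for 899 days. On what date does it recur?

Advancing 899 days from January 15, 2088.
January has 31 days, so 31 − 15 = 16 days remain after January 15, 2088; 899 − 16 = 883 left.
February 2088 has 29 days (2088 is a leap year): 883 − 29 = 854 left.
March 2088 has 31 days: 854 − 31 = 823 left.
April 2088 has 30 days: 823 − 30 = 793 left.
May 2088 has 31 days: 793 − 31 = 762 left.
June 2088 has 30 days: 762 − 30 = 732 left.
July 2088 has 31 days: 732 − 31 = 701 left.
August 2088 has 31 days: 701 − 31 = 670 left.
September 2088 has 30 days: 670 − 30 = 640 left.
October 2088 has 31 days: 640 − 31 = 609 left.
November 2088 has 30 days: 609 − 30 = 579 left.
December 2088 has 31 days: 579 − 31 = 548 left.
January 2089 has 31 days: 548 − 31 = 517 left.
February 2089 has 28 days (2089 is not a leap year): 517 − 28 = 489 left.
March 2089 has 31 days: 489 − 31 = 458 left.
April 2089 has 30 days: 458 − 30 = 428 left.
May 2089 has 31 days: 428 − 31 = 397 left.
June 2089 has 30 days: 397 − 30 = 367 left.
July 2089 has 31 days: 367 − 31 = 336 left.
August 2089 has 31 days: 336 − 31 = 305 left.
September 2089 has 30 days: 305 − 30 = 275 left.
October 2089 has 31 days: 275 − 31 = 244 left.
November 2089 has 30 days: 244 − 30 = 214 left.
December 2089 has 31 days: 214 − 31 = 183 left.
January 2090 has 31 days: 183 − 31 = 152 left.
February 2090 has 28 days (2090 is not a leap year): 152 − 28 = 124 left.
March 2090 has 31 days: 124 − 31 = 93 left.
April 2090 has 30 days: 93 − 30 = 63 left.
May 2090 has 31 days: 63 − 31 = 32 left.
June 2090 has 30 days: 32 − 30 = 2 left.
2 days into July 2090 → July 2, 2090.

July 2, 2090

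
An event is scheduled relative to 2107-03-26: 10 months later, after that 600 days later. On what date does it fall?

Counting forward 10 months from March 26, 2107:
month 3 + 10 = 13, which is month 1 of year 2108 → January 2108.
Day 26 is valid in January, giving January 26, 2108.
Counting forward 600 days from January 26, 2108:
January has 31 days, so 31 − 26 = 5 days remain after January 26, 2108; 600 − 5 = 595 left.
February 2108 has 29 days (2108 is a leap year): 595 − 29 = 566 left.
March 2108 has 31 days: 566 − 31 = 535 left.
April 2108 has 30 days: 535 − 30 = 505 left.
May 2108 has 31 days: 505 − 31 = 474 left.
June 2108 has 30 days: 474 − 30 = 444 left.
July 2108 has 31 days: 444 − 31 = 413 left.
August 2108 has 31 days: 413 − 31 = 382 left.
September 2108 has 30 days: 382 − 30 = 352 left.
October 2108 has 31 days: 352 − 31 = 321 left.
November 2108 has 30 days: 321 − 30 = 291 left.
December 2108 has 31 days: 291 − 31 = 260 left.
January 2109 has 31 days: 260 − 31 = 229 left.
February 2109 has 28 days (2109 is not a leap year): 229 − 28 = 201 left.
March 2109 has 31 days: 201 − 31 = 170 left.
April 2109 has 30 days: 170 − 30 = 140 left.
May 2109 has 31 days: 140 − 31 = 109 left.
June 2109 has 30 days: 109 − 30 = 79 left.
July 2109 has 31 days: 79 − 31 = 48 left.
August 2109 has 31 days: 48 − 31 = 17 left.
17 days into September 2109 → September 17, 2109.

September 17, 2109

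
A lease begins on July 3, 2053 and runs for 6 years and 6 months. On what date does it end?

Counting forward 6 years and 6 months from July 3, 2053.
+6 years → 2059; month 7 + 6 = 13, which is month 1 of year 2060 → January 2060.
Day 3 is valid in January, giving January 3, 2060.

January 3, 2060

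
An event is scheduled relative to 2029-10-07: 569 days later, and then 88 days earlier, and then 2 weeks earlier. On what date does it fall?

January 17, 2031

Advancing 569 days from October 7, 2029:
October has 31 days, so 31 − 7 = 24 days remain after October 7, 2029; 569 − 24 = 545 left.
November 2029 has 30 days: 545 − 30 = 515 left.
December 2029 has 31 days: 515 − 31 = 484 left.
January 2030 has 31 days: 484 − 31 = 453 left.
February 2030 has 28 days (2030 is not a leap year): 453 − 28 = 425 left.
March 2030 has 31 days: 425 − 31 = 394 left.
April 2030 has 30 days: 394 − 30 = 364 left.
May 2030 has 31 days: 364 − 31 = 333 left.
June 2030 has 30 days: 333 − 30 = 303 left.
July 2030 has 31 days: 303 − 31 = 272 left.
August 2030 has 31 days: 272 − 31 = 241 left.
September 2030 has 30 days: 241 − 30 = 211 left.
October 2030 has 31 days: 211 − 31 = 180 left.
November 2030 has 30 days: 180 − 30 = 150 left.
December 2030 has 31 days: 150 − 31 = 119 left.
January 2031 has 31 days: 119 − 31 = 88 left.
February 2031 has 28 days (2031 is not a leap year): 88 − 28 = 60 left.
March 2031 has 31 days: 60 − 31 = 29 left.
29 days into April 2031 → April 29, 2031.
Going back 88 days from April 29, 2031:
Going back 29 days from April 29, 2031 reaches the end of the previous month; 88 − 29 = 59 left.
March 2031 has 31 days: 59 − 31 = 28 left.
February 2031 has 28 days (2031 is not a leap year): 28 − 28 = 0 left.
January 2031 has 31 days; 31 − 0 = 31 → January 31, 2031.
Subtracting 2 weeks (= 14 days) from January 31, 2031:
31 − 14 = 17, still in January 2031.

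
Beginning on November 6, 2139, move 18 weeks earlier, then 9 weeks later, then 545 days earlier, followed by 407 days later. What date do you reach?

Subtracting 18 weeks (= 126 days) from November 6, 2139:
Going back 6 days from November 6, 2139 reaches the end of the previous month; 126 − 6 = 120 left.
October 2139 has 31 days: 120 − 31 = 89 left.
September 2139 has 30 days: 89 − 30 = 59 left.
August 2139 has 31 days: 59 − 31 = 28 left.
July 2139 has 31 days; 31 − 28 = 3 → July 3, 2139.
Advancing 9 weeks (= 63 days) from July 3, 2139:
July has 31 days, so 31 − 3 = 28 days remain after July 3, 2139; 63 − 28 = 35 left.
August 2139 has 31 days: 35 − 31 = 4 left.
4 days into September 2139 → September 4, 2139.
Subtracting 545 days from September 4, 2139:
Going back 4 days from September 4, 2139 reaches the end of the previous month; 545 − 4 = 541 left.
August 2139 has 31 days: 541 − 31 = 510 left.
July 2139 has 31 days: 510 − 31 = 479 left.
June 2139 has 30 days: 479 − 30 = 449 left.
May 2139 has 31 days: 449 − 31 = 418 left.
April 2139 has 30 days: 418 − 30 = 388 left.
March 2139 has 31 days: 388 − 31 = 357 left.
February 2139 has 28 days (2139 is not a leap year): 357 − 28 = 329 left.
January 2139 has 31 days: 329 − 31 = 298 left.
December 2138 has 31 days: 298 − 31 = 267 left.
November 2138 has 30 days: 267 − 30 = 237 left.
October 2138 has 31 days: 237 − 31 = 206 left.
September 2138 has 30 days: 206 − 30 = 176 left.
August 2138 has 31 days: 176 − 31 = 145 left.
July 2138 has 31 days: 145 − 31 = 114 left.
June 2138 has 30 days: 114 − 30 = 84 left.
May 2138 has 31 days: 84 − 31 = 53 left.
April 2138 has 30 days: 53 − 30 = 23 left.
March 2138 has 31 days; 31 − 23 = 8 → March 8, 2138.
Advancing 407 days from March 8, 2138:
March has 31 days, so 31 − 8 = 23 days remain after March 8, 2138; 407 − 23 = 384 left.
April 2138 has 30 days: 384 − 30 = 354 left.
May 2138 has 31 days: 354 − 31 = 323 left.
June 2138 has 30 days: 323 − 30 = 293 left.
July 2138 has 31 days: 293 − 31 = 262 left.
August 2138 has 31 days: 262 − 31 = 231 left.
September 2138 has 30 days: 231 − 30 = 201 left.
October 2138 has 31 days: 201 − 31 = 170 left.
November 2138 has 30 days: 170 − 30 = 140 left.
December 2138 has 31 days: 140 − 31 = 109 left.
January 2139 has 31 days: 109 − 31 = 78 left.
February 2139 has 28 days (2139 is not a leap year): 78 − 28 = 50 left.
March 2139 has 31 days: 50 − 31 = 19 left.
19 days into April 2139 → April 19, 2139.

April 19, 2139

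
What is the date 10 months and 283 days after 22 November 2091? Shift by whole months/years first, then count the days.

July 2, 2093

Adding 10 months and 283 days from November 22, 2091: first the month/year part, then the days.
month 11 + 10 = 21, which is month 9 of year 2092 → September 2092.
Day 22 is valid in September, giving September 22, 2092.
Now add 283 days from September 22, 2092.
September has 30 days, so 30 − 22 = 8 days remain after September 22, 2092; 283 − 8 = 275 left.
October 2092 has 31 days: 275 − 31 = 244 left.
November 2092 has 30 days: 244 − 30 = 214 left.
December 2092 has 31 days: 214 − 31 = 183 left.
January 2093 has 31 days: 183 − 31 = 152 left.
February 2093 has 28 days (2093 is not a leap year): 152 − 28 = 124 left.
March 2093 has 31 days: 124 − 31 = 93 left.
April 2093 has 30 days: 93 − 30 = 63 left.
May 2093 has 31 days: 63 − 31 = 32 left.
June 2093 has 30 days: 32 − 30 = 2 left.
2 days into July 2093 → July 2, 2093.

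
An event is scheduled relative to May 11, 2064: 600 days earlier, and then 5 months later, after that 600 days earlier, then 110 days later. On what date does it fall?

October 17, 2061

Subtracting 600 days from May 11, 2064:
Going back 11 days from May 11, 2064 reaches the end of the previous month; 600 − 11 = 589 left.
April 2064 has 30 days: 589 − 30 = 559 left.
March 2064 has 31 days: 559 − 31 = 528 left.
February 2064 has 29 days (2064 is a leap year): 528 − 29 = 499 left.
January 2064 has 31 days: 499 − 31 = 468 left.
December 2063 has 31 days: 468 − 31 = 437 left.
November 2063 has 30 days: 437 − 30 = 407 left.
October 2063 has 31 days: 407 − 31 = 376 left.
September 2063 has 30 days: 376 − 30 = 346 left.
August 2063 has 31 days: 346 − 31 = 315 left.
July 2063 has 31 days: 315 − 31 = 284 left.
June 2063 has 30 days: 284 − 30 = 254 left.
May 2063 has 31 days: 254 − 31 = 223 left.
April 2063 has 30 days: 223 − 30 = 193 left.
March 2063 has 31 days: 193 − 31 = 162 left.
February 2063 has 28 days (2063 is not a leap year): 162 − 28 = 134 left.
January 2063 has 31 days: 134 − 31 = 103 left.
December 2062 has 31 days: 103 − 31 = 72 left.
November 2062 has 30 days: 72 − 30 = 42 left.
October 2062 has 31 days: 42 − 31 = 11 left.
September 2062 has 30 days; 30 − 11 = 19 → September 19, 2062.
Advancing 5 months from September 19, 2062:
month 9 + 5 = 14, which is month 2 of year 2063 → February 2063.
Day 19 is valid in February, giving February 19, 2063.
Counting back 600 days from February 19, 2063:
Going back 19 days from February 19, 2063 reaches the end of the previous month; 600 − 19 = 581 left.
January 2063 has 31 days: 581 − 31 = 550 left.
December 2062 has 31 days: 550 − 31 = 519 left.
November 2062 has 30 days: 519 − 30 = 489 left.
October 2062 has 31 days: 489 − 31 = 458 left.
September 2062 has 30 days: 458 − 30 = 428 left.
August 2062 has 31 days: 428 − 31 = 397 left.
July 2062 has 31 days: 397 − 31 = 366 left.
June 2062 has 30 days: 366 − 30 = 336 left.
May 2062 has 31 days: 336 − 31 = 305 left.
April 2062 has 30 days: 305 − 30 = 275 left.
March 2062 has 31 days: 275 − 31 = 244 left.
February 2062 has 28 days (2062 is not a leap year): 244 − 28 = 216 left.
January 2062 has 31 days: 216 − 31 = 185 left.
December 2061 has 31 days: 185 − 31 = 154 left.
November 2061 has 30 days: 154 − 30 = 124 left.
October 2061 has 31 days: 124 − 31 = 93 left.
September 2061 has 30 days: 93 − 30 = 63 left.
August 2061 has 31 days: 63 − 31 = 32 left.
July 2061 has 31 days: 32 − 31 = 1 left.
June 2061 has 30 days; 30 − 1 = 29 → June 29, 2061.
Counting forward 110 days from June 29, 2061:
June has 30 days, so 30 − 29 = 1 day remains after June 29, 2061; 110 − 1 = 109 left.
July 2061 has 31 days: 109 − 31 = 78 left.
August 2061 has 31 days: 78 − 31 = 47 left.
September 2061 has 30 days: 47 − 30 = 17 left.
17 days into October 2061 → October 17, 2061.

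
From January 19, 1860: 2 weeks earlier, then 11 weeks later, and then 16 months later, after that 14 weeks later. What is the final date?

Subtracting 2 weeks (= 14 days) from January 19, 1860:
19 − 14 = 5, still in January 1860.
Advancing 11 weeks (= 77 days) from January 5, 1860:
January has 31 days, so 31 − 5 = 26 days remain after January 5, 1860; 77 − 26 = 51 left.
February 1860 has 29 days (1860 is a leap year): 51 − 29 = 22 left.
22 days into March 1860 → March 22, 1860.
Adding 16 months from March 22, 1860:
month 3 + 16 = 19, which is month 7 of year 1861 → July 1861.
Day 22 is valid in July, giving July 22, 1861.
Advancing 14 weeks (= 98 days) from July 22, 1861:
July has 31 days, so 31 − 22 = 9 days remain after July 22, 1861; 98 − 9 = 89 left.
August 1861 has 31 days: 89 − 31 = 58 left.
September 1861 has 30 days: 58 − 30 = 28 left.
28 days into October 1861 → October 28, 1861.

October 28, 1861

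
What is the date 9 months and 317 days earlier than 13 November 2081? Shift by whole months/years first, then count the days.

Going back 9 months and 317 days from November 13, 2081: first the month/year part, then the days.
month 11 − 9 = 2 → February 2081.
Day 13 is valid in February, giving February 13, 2081.
Now subtract 317 days from February 13, 2081.
Going back 13 days from February 13, 2081 reaches the end of the previous month; 317 − 13 = 304 left.
January 2081 has 31 days: 304 − 31 = 273 left.
December 2080 has 31 days: 273 − 31 = 242 left.
November 2080 has 30 days: 242 − 30 = 212 left.
October 2080 has 31 days: 212 − 31 = 181 left.
September 2080 has 30 days: 181 − 30 = 151 left.
August 2080 has 31 days: 151 − 31 = 120 left.
July 2080 has 31 days: 120 − 31 = 89 left.
June 2080 has 30 days: 89 − 30 = 59 left.
May 2080 has 31 days: 59 − 31 = 28 left.
April 2080 has 30 days; 30 − 28 = 2 → April 2, 2080.

April 2, 2080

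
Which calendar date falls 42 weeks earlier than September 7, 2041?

November 17, 2040

Going back 42 weeks = 294 days from September 7, 2041.
Going back 7 days from September 7, 2041 reaches the end of the previous month; 294 − 7 = 287 left.
August 2041 has 31 days: 287 − 31 = 256 left.
July 2041 has 31 days: 256 − 31 = 225 left.
June 2041 has 30 days: 225 − 30 = 195 left.
May 2041 has 31 days: 195 − 31 = 164 left.
April 2041 has 30 days: 164 − 30 = 134 left.
March 2041 has 31 days: 134 − 31 = 103 left.
February 2041 has 28 days (2041 is not a leap year): 103 − 28 = 75 left.
January 2041 has 31 days: 75 − 31 = 44 left.
December 2040 has 31 days: 44 − 31 = 13 left.
November 2040 has 30 days; 30 − 13 = 17 → November 17, 2040.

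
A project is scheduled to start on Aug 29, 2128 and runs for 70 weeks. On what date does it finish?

Adding 70 weeks = 490 days from August 29, 2128.
August has 31 days, so 31 − 29 = 2 days remain after August 29, 2128; 490 − 2 = 488 left.
September 2128 has 30 days: 488 − 30 = 458 left.
October 2128 has 31 days: 458 − 31 = 427 left.
November 2128 has 30 days: 427 − 30 = 397 left.
December 2128 has 31 days: 397 − 31 = 366 left.
January 2129 has 31 days: 366 − 31 = 335 left.
February 2129 has 28 days (2129 is not a leap year): 335 − 28 = 307 left.
March 2129 has 31 days: 307 − 31 = 276 left.
April 2129 has 30 days: 276 − 30 = 246 left.
May 2129 has 31 days: 246 − 31 = 215 left.
June 2129 has 30 days: 215 − 30 = 185 left.
July 2129 has 31 days: 185 − 31 = 154 left.
August 2129 has 31 days: 154 − 31 = 123 left.
September 2129 has 30 days: 123 − 30 = 93 left.
October 2129 has 31 days: 93 − 31 = 62 left.
November 2129 has 30 days: 62 − 30 = 32 left.
December 2129 has 31 days: 32 − 31 = 1 left.
1 day into January 2130 → January 1, 2130.

January 1, 2130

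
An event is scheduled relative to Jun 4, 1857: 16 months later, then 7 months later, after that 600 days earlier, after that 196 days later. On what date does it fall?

Adding 16 months from June 4, 1857:
month 6 + 16 = 22, which is month 10 of year 1858 → October 1858.
Day 4 is valid in October, giving October 4, 1858.
Adding 7 months from October 4, 1858:
month 10 + 7 = 17, which is month 5 of year 1859 → May 1859.
Day 4 is valid in May, giving May 4, 1859.
Subtracting 600 days from May 4, 1859:
Going back 4 days from May 4, 1859 reaches the end of the previous month; 600 − 4 = 596 left.
April 1859 has 30 days: 596 − 30 = 566 left.
March 1859 has 31 days: 566 − 31 = 535 left.
February 1859 has 28 days (1859 is not a leap year): 535 − 28 = 507 left.
January 1859 has 31 days: 507 − 31 = 476 left.
December 1858 has 31 days: 476 − 31 = 445 left.
November 1858 has 30 days: 445 − 30 = 415 left.
October 1858 has 31 days: 415 − 31 = 384 left.
September 1858 has 30 days: 384 − 30 = 354 left.
August 1858 has 31 days: 354 − 31 = 323 left.
July 1858 has 31 days: 323 − 31 = 292 left.
June 1858 has 30 days: 292 − 30 = 262 left.
May 1858 has 31 days: 262 − 31 = 231 left.
April 1858 has 30 days: 231 − 30 = 201 left.
March 1858 has 31 days: 201 − 31 = 170 left.
February 1858 has 28 days (1858 is not a leap year): 170 − 28 = 142 left.
January 1858 has 31 days: 142 − 31 = 111 left.
December 1857 has 31 days: 111 − 31 = 80 left.
November 1857 has 30 days: 80 − 30 = 50 left.
October 1857 has 31 days: 50 − 31 = 19 left.
September 1857 has 30 days; 30 − 19 = 11 → September 11, 1857.
Advancing 196 days from September 11, 1857:
September has 30 days, so 30 − 11 = 19 days remain after September 11, 1857; 196 − 19 = 177 left.
October 1857 has 31 days: 177 − 31 = 146 left.
November 1857 has 30 days: 146 − 30 = 116 left.
December 1857 has 31 days: 116 − 31 = 85 left.
January 1858 has 31 days: 85 − 31 = 54 left.
February 1858 has 28 days (1858 is not a leap year): 54 − 28 = 26 left.
26 days into March 1858 → March 26, 1858.

March 26, 1858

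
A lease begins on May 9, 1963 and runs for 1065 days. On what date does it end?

April 8, 1966

Adding 1065 days from May 9, 1963.
May has 31 days, so 31 − 9 = 22 days remain after May 9, 1963; 1065 − 22 = 1043 left.
June 1963 has 30 days: 1043 − 30 = 1013 left.
July 1963 has 31 days: 1013 − 31 = 982 left.
August 1963 has 31 days: 982 − 31 = 951 left.
September 1963 has 30 days: 951 − 30 = 921 left.
October 1963 has 31 days: 921 − 31 = 890 left.
November 1963 has 30 days: 890 − 30 = 860 left.
December 1963 has 31 days: 860 − 31 = 829 left.
January 1964 has 31 days: 829 − 31 = 798 left.
February 1964 has 29 days (1964 is a leap year): 798 − 29 = 769 left.
March 1964 has 31 days: 769 − 31 = 738 left.
April 1964 has 30 days: 738 − 30 = 708 left.
May 1964 has 31 days: 708 − 31 = 677 left.
June 1964 has 30 days: 677 − 30 = 647 left.
July 1964 has 31 days: 647 − 31 = 616 left.
August 1964 has 31 days: 616 − 31 = 585 left.
September 1964 has 30 days: 585 − 30 = 555 left.
October 1964 has 31 days: 555 − 31 = 524 left.
November 1964 has 30 days: 524 − 30 = 494 left.
December 1964 has 31 days: 494 − 31 = 463 left.
January 1965 has 31 days: 463 − 31 = 432 left.
February 1965 has 28 days (1965 is not a leap year): 432 − 28 = 404 left.
March 1965 has 31 days: 404 − 31 = 373 left.
April 1965 has 30 days: 373 − 30 = 343 left.
May 1965 has 31 days: 343 − 31 = 312 left.
June 1965 has 30 days: 312 − 30 = 282 left.
July 1965 has 31 days: 282 − 31 = 251 left.
August 1965 has 31 days: 251 − 31 = 220 left.
September 1965 has 30 days: 220 − 30 = 190 left.
October 1965 has 31 days: 190 − 31 = 159 left.
November 1965 has 30 days: 159 − 30 = 129 left.
December 1965 has 31 days: 129 − 31 = 98 left.
January 1966 has 31 days: 98 − 31 = 67 left.
February 1966 has 28 days (1966 is not a leap year): 67 − 28 = 39 left.
March 1966 has 31 days: 39 − 31 = 8 left.
8 days into April 1966 → April 8, 1966.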